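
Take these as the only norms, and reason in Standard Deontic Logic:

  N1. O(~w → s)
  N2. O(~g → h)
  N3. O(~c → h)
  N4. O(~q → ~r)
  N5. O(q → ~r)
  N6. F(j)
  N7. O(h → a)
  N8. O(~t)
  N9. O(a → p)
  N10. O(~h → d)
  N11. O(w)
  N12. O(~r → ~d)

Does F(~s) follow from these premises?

Premise 1 is O(~w → s), but O(~w) is not derivable from the premises, so it does not yield O(s).
No other premise forces O(s). An ideal world satisfying every premise can still have ~s true, so F(~s) is not derivable.

No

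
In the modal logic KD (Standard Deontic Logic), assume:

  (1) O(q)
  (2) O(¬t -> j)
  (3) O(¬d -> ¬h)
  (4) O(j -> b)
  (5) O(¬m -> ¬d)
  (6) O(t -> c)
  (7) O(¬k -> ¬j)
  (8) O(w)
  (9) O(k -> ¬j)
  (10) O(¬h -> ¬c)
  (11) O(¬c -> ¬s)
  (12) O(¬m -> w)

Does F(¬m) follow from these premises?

By case analysis on ¬k: premise 7 gives O(¬k -> ¬j) and premise 9 gives O(k -> ¬j), so O(¬j) either way.
Premise 2, O(¬t -> j), contraposes to O(¬j -> t); with O(¬j) we get O(t).
With premise 6, O(t -> c), the K-axiom yields O(c).
Premise 10 is O(¬h -> ¬c); contrapositively O(c -> h). Since O(c) holds, K gives O(h).
The contrapositive of premise 3 (O(¬d -> ¬h)) is O(h -> d), and O(h) is already established, so O(d).
The contrapositive of premise 5 (O(¬m -> ¬d)) is O(d -> m), and O(d) is already established, so O(m).
Premises 1, 4, 8, 11, 12 do not contribute to this derivation.
So O(m) holds, i.e. F(¬m). The claim follows.

Yes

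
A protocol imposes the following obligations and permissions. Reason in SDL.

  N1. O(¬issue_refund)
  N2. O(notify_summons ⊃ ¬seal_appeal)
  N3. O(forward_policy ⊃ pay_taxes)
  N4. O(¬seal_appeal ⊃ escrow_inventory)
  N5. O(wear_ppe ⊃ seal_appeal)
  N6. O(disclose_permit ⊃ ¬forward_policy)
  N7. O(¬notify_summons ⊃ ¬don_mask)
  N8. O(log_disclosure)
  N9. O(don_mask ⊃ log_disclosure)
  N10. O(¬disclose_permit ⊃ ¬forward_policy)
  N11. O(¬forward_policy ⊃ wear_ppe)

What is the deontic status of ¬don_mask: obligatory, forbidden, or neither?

Obligatory

Premises 10 and 6 are O(¬disclose_permit ⊃ ¬forward_policy) and O(disclose_permit ⊃ ¬forward_policy); every ideal world satisfies ¬disclose_permit or disclose_permit, so in either case ¬forward_policy holds — hence O(¬forward_policy).
Applying K to premise 11 (O(¬forward_policy ⊃ wear_ppe)) and O(¬forward_policy) yields O(wear_ppe).
Applying K to premise 5 (O(wear_ppe ⊃ seal_appeal)) and O(wear_ppe) yields O(seal_appeal).
The contrapositive of premise 2 (O(notify_summons ⊃ ¬seal_appeal)) is O(seal_appeal ⊃ ¬notify_summons), and O(seal_appeal) is already established, so O(¬notify_summons).
With premise 7, O(¬notify_summons ⊃ ¬don_mask), the K-axiom yields O(¬don_mask).
Premises 1, 3, 4, 8, 9 do not contribute to this derivation.
Hence ¬don_mask is obligatory.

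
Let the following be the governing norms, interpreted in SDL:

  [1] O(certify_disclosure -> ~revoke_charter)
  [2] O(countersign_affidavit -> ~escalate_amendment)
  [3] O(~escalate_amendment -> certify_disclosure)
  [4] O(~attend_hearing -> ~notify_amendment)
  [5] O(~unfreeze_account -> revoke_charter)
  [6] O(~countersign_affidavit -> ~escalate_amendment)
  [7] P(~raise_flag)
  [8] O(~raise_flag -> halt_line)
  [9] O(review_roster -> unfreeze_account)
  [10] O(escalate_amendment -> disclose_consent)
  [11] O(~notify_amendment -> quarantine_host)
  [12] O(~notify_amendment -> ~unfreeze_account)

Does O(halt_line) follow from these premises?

Premise 8 is O(~raise_flag -> halt_line), but O(~raise_flag) is not derivable from the premises (the permission P(~raise_flag) asserts only ~O(raise_flag), not O(~raise_flag)), so it does not yield O(halt_line).
No other premise forces O(halt_line). An ideal world satisfying every premise can still have halt_line false, so O(halt_line) is not derivable.

No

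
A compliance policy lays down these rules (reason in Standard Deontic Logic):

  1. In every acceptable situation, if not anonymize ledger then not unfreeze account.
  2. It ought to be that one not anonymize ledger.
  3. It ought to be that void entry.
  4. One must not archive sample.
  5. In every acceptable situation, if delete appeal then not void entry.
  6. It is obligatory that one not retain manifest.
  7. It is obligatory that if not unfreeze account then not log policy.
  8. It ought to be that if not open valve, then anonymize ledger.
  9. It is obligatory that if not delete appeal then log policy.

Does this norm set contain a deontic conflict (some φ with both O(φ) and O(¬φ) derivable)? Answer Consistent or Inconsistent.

Inconsistent

Premise 3 states O(void_entry) outright.
The contrapositive of premise 5 (O(delete_appeal → ¬void_entry)) is O(void_entry → ¬delete_appeal), and O(void_entry) is already established, so O(¬delete_appeal).
From O(¬delete_appeal) and premise 9, O(¬delete_appeal → log_policy), we obtain O(log_policy).
Premise 7, O(¬unfreeze_account → ¬log_policy), contraposes to O(log_policy → unfreeze_account); with O(log_policy) we get O(unfreeze_account).
The contrapositive of premise 1 (O(¬anonymize_ledger → ¬unfreeze_account)) is O(unfreeze_account → anonymize_ledger), and O(unfreeze_account) is already established, so O(anonymize_ledger).
Yet premise 2 states O(¬anonymize_ledger).
We now have both O(anonymize_ledger) and O(¬anonymize_ledger) — anonymize_ledger is simultaneously obligatory and forbidden, violating the D-axiom.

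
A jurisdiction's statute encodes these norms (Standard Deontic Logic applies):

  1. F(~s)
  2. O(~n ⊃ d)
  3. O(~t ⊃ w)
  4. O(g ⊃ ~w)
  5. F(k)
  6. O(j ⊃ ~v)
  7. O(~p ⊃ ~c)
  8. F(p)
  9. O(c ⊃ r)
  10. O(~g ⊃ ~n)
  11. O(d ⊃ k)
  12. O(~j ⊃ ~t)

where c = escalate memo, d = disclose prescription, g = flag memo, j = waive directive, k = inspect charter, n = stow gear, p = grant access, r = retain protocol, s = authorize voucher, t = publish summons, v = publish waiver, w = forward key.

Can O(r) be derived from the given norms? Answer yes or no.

No

Premise 9 is O(c ⊃ r), but O(c) is not derivable from the premises, so it does not yield O(r).
No other premise forces O(r). An ideal world satisfying every premise can still have r false, so O(r) is not derivable.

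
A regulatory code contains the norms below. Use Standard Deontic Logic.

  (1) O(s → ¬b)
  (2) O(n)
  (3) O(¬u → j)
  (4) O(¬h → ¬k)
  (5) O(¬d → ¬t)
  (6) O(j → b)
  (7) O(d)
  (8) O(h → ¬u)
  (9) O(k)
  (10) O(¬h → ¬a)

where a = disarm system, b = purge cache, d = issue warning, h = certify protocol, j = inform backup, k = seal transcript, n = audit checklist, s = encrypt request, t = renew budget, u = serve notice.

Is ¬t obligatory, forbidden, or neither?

Premise 5 is O(¬d → ¬t), but O(¬d) is not derivable from the premises, so it does not yield O(¬t).
No premise or chain of K-axiom applications forces O(¬t), and none forces O(t). So ¬t is neither obligatory nor forbidden under these norms.

Neither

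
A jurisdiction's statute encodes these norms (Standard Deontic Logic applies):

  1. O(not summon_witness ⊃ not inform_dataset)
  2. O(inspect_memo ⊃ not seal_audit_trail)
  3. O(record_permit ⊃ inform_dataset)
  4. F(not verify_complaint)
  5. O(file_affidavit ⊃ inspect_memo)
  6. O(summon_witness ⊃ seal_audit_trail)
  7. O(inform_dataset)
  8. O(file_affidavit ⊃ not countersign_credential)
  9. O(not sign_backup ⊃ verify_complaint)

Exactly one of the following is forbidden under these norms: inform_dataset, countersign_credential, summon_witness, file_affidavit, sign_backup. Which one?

file_affidavit

Premise 7 states O(inform_dataset) outright.
The contrapositive of premise 1 (O(not summon_witness ⊃ not inform_dataset)) is O(inform_dataset ⊃ summon_witness), and O(inform_dataset) is already established, so O(summon_witness).
From O(summon_witness) and premise 6, O(summon_witness ⊃ seal_audit_trail), we obtain O(seal_audit_trail).
Premise 2 is O(inspect_memo ⊃ not seal_audit_trail); contrapositively O(seal_audit_trail ⊃ not inspect_memo). Since O(seal_audit_trail) holds, K gives O(not inspect_memo).
The contrapositive of premise 5 (O(file_affidavit ⊃ inspect_memo)) is O(not inspect_memo ⊃ not file_affidavit), and O(not inspect_memo) is already established, so O(not file_affidavit).
So O(not file_affidavit) holds, i.e. file_affidavit is forbidden. None of the other listed options is forbidden under the premises.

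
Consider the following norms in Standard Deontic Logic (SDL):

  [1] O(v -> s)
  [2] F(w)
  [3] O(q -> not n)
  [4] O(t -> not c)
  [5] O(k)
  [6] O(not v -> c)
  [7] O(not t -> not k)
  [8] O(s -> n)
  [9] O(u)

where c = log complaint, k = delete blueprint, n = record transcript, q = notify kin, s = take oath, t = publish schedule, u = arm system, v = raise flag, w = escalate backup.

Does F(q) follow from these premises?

Premise 5 states O(k) outright.
Premise 7, O(not t -> not k), contraposes to O(k -> t); with O(k) we get O(t).
From O(t) and premise 4, O(t -> not c), we obtain O(not c).
Premise 6 is O(not v -> c); contrapositively O(not c -> v). Since O(not c) holds, K gives O(v).
Applying K to premise 1 (O(v -> s)) and O(v) yields O(s).
With premise 8, O(s -> n), the K-axiom yields O(n).
Premise 3, O(q -> not n), contraposes to O(n -> not q); with O(n) we get O(not q).
Premises 2, 9 do not contribute to this derivation.
So O(not q) holds, i.e. F(q). The claim follows.

Yes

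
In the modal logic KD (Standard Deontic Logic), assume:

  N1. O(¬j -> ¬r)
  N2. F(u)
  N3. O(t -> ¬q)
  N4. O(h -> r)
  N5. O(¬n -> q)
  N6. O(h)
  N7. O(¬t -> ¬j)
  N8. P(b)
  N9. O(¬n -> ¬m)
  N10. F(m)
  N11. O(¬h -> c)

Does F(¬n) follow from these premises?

From premise 6 we have O(h).
With premise 4, O(h -> r), the K-axiom yields O(r).
Premise 1 is O(¬j -> ¬r); contrapositively O(r -> j). Since O(r) holds, K gives O(j).
Premise 7 is O(¬t -> ¬j); contrapositively O(j -> t). Since O(j) holds, K gives O(t).
Premise 3 is O(t -> ¬q); since O(t), deontic closure gives O(¬q).
The contrapositive of premise 5 (O(¬n -> q)) is O(¬q -> n), and O(¬q) is already established, so O(n).
Premises 2, 8, 9, 10, 11 do not contribute to this derivation.
So O(n) holds, i.e. F(¬n). The claim follows.

Yes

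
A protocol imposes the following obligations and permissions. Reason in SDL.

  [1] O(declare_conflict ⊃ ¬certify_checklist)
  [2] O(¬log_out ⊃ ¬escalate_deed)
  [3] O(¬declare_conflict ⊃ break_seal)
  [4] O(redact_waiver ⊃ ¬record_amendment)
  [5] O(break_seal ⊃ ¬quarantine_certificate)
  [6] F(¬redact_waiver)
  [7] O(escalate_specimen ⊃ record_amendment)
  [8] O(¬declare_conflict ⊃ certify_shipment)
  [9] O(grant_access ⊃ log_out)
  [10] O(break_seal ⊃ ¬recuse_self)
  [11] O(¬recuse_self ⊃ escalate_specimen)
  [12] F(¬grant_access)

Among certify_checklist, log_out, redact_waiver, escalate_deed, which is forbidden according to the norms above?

certify_checklist

F(¬redact_waiver) at premise 6 means O(redact_waiver).
With premise 4, O(redact_waiver ⊃ ¬record_amendment), the K-axiom yields O(¬record_amendment).
Premise 7, O(escalate_specimen ⊃ record_amendment), contraposes to O(¬record_amendment ⊃ ¬escalate_specimen); with O(¬record_amendment) we get O(¬escalate_specimen).
Premise 11, O(¬recuse_self ⊃ escalate_specimen), contraposes to O(¬escalate_specimen ⊃ recuse_self); with O(¬escalate_specimen) we get O(recuse_self).
The contrapositive of premise 10 (O(break_seal ⊃ ¬recuse_self)) is O(recuse_self ⊃ ¬break_seal), and O(recuse_self) is already established, so O(¬break_seal).
The contrapositive of premise 3 (O(¬declare_conflict ⊃ break_seal)) is O(¬break_seal ⊃ declare_conflict), and O(¬break_seal) is already established, so O(declare_conflict).
With premise 1, O(declare_conflict ⊃ ¬certify_checklist), the K-axiom yields O(¬certify_checklist).
So O(¬certify_checklist) holds, i.e. certify_checklist is forbidden. None of the other listed options is forbidden under the premises.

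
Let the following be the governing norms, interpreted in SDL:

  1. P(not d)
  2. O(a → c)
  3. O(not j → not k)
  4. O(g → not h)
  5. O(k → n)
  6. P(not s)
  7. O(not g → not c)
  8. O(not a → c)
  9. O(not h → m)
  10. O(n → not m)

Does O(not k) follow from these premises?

Premises 8 and 2 are O(not a → c) and O(a → c); every ideal world satisfies not a or a, so in either case c holds — hence O(c).
The contrapositive of premise 7 (O(not g → not c)) is O(c → g), and O(c) is already established, so O(g).
Premise 4 is O(g → not h); since O(g), deontic closure gives O(not h).
Applying K to premise 9 (O(not h → m)) and O(not h) yields O(m).
The contrapositive of premise 10 (O(n → not m)) is O(m → not n), and O(m) is already established, so O(not n).
Premise 5 is O(k → n); contrapositively O(not n → not k). Since O(not n) holds, K gives O(not k).
Premises 1, 3, 6 do not contribute to this derivation.
So O(not k) follows.

Yes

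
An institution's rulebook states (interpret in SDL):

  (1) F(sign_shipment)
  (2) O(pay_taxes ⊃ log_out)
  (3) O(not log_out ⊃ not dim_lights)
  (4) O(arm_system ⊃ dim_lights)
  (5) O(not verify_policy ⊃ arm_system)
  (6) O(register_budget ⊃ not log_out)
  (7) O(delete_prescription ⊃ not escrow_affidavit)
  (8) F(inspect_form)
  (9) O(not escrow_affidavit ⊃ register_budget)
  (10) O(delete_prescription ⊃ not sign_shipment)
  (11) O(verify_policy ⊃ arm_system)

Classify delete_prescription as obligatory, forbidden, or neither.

Forbidden

Premises 11 and 5 are O(verify_policy ⊃ arm_system) and O(not verify_policy ⊃ arm_system); every ideal world satisfies verify_policy or not verify_policy, so in either case arm_system holds — hence O(arm_system).
Premise 4 is O(arm_system ⊃ dim_lights); since O(arm_system), deontic closure gives O(dim_lights).
Premise 3, O(not log_out ⊃ not dim_lights), contraposes to O(dim_lights ⊃ log_out); with O(dim_lights) we get O(log_out).
Premise 6, O(register_budget ⊃ not log_out), contraposes to O(log_out ⊃ not register_budget); with O(log_out) we get O(not register_budget).
The contrapositive of premise 9 (O(not escrow_affidavit ⊃ register_budget)) is O(not register_budget ⊃ escrow_affidavit), and O(not register_budget) is already established, so O(escrow_affidavit).
The contrapositive of premise 7 (O(delete_prescription ⊃ not escrow_affidavit)) is O(escrow_affidavit ⊃ not delete_prescription), and O(escrow_affidavit) is already established, so O(not delete_prescription).
Premises 1, 2, 8, 10 do not contribute to this derivation.
Thus O(not delete_prescription), which is F(delete_prescription): delete_prescription is forbidden.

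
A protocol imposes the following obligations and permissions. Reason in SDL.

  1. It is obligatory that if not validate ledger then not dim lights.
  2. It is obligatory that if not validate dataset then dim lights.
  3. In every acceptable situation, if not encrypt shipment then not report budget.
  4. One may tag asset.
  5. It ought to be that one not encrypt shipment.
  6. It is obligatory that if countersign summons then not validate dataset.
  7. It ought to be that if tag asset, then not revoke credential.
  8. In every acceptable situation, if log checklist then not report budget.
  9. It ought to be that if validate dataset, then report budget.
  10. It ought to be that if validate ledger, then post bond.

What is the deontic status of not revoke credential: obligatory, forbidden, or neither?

Premise 7 is O(tag_asset → ¬revoke_credential), but O(tag_asset) is not derivable from the premises (the permission P(tag_asset) asserts only ¬O(¬tag_asset), not O(tag_asset)), so it does not yield O(¬revoke_credential).
No premise or chain of K-axiom applications forces O(¬revoke_credential), and none forces O(revoke_credential). So ¬revoke_credential is neither obligatory nor forbidden under these norms.

Neither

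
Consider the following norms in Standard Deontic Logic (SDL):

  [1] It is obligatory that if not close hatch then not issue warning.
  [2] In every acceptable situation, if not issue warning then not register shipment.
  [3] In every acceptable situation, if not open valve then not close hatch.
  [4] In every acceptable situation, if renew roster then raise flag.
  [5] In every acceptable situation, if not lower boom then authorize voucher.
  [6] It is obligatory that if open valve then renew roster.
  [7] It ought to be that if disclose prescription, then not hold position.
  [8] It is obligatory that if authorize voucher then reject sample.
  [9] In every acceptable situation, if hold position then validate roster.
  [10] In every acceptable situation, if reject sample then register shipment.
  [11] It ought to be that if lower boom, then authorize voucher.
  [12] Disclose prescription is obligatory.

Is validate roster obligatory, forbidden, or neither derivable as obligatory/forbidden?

Neither

Premise 9 is O(hold_position → validate_roster), but O(hold_position) is not derivable from the premises, so it does not yield O(validate_roster).
No premise or chain of K-axiom applications forces O(validate_roster), and none forces O(¬validate_roster). So validate_roster is neither obligatory nor forbidden under these norms.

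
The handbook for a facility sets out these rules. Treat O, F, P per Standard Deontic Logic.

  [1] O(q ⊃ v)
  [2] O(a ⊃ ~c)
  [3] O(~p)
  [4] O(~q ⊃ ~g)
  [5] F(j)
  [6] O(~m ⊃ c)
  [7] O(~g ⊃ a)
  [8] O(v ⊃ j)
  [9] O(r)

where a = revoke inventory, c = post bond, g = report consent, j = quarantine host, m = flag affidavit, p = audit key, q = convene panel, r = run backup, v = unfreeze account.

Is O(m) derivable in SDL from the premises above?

Premise 5 is F(j), i.e. O(~j).
Premise 8 is O(v ⊃ j); contrapositively O(~j ⊃ ~v). Since O(~j) holds, K gives O(~v).
Premise 1, O(q ⊃ v), contraposes to O(~v ⊃ ~q); with O(~v) we get O(~q).
From O(~q) and premise 4, O(~q ⊃ ~g), we obtain O(~g).
Applying K to premise 7 (O(~g ⊃ a)) and O(~g) yields O(a).
From O(a) and premise 2, O(a ⊃ ~c), we obtain O(~c).
The contrapositive of premise 6 (O(~m ⊃ c)) is O(~c ⊃ m), and O(~c) is already established, so O(m).
Premises 3, 9 do not contribute to this derivation.
So O(m) follows.

Yes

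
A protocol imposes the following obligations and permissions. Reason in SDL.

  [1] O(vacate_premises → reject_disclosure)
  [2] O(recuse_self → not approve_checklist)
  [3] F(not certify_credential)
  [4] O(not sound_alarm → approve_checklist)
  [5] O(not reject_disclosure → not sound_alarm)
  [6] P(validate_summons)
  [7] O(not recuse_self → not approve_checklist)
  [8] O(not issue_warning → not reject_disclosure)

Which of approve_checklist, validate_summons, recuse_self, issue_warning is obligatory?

Premises 2 and 7 cover both cases: O(recuse_self → not approve_checklist) and O(not recuse_self → not approve_checklist). Since recuse_self ∨ not recuse_self is a tautology, O(not approve_checklist) follows.
Premise 4, O(not sound_alarm → approve_checklist), contraposes to O(not approve_checklist → sound_alarm); with O(not approve_checklist) we get O(sound_alarm).
Premise 5, O(not reject_disclosure → not sound_alarm), contraposes to O(sound_alarm → reject_disclosure); with O(sound_alarm) we get O(reject_disclosure).
The contrapositive of premise 8 (O(not issue_warning → not reject_disclosure)) is O(reject_disclosure → issue_warning), and O(reject_disclosure) is already established, so O(issue_warning).
So O(issue_warning) holds — issue_warning is obligatory. None of the other listed options is made obligatory by any chain of premises.

issue_warning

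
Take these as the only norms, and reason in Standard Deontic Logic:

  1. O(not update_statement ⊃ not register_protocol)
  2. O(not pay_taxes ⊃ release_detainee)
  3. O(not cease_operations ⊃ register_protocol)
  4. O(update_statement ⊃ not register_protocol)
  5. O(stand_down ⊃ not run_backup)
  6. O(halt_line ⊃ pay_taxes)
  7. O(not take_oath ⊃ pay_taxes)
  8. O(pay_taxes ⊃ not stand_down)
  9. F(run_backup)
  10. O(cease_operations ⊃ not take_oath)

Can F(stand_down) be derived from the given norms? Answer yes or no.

Yes

Premises 4 and 1 cover both cases: O(update_statement ⊃ not register_protocol) and O(not update_statement ⊃ not register_protocol). Since update_statement ∨ not update_statement is a tautology, O(not register_protocol) follows.
Premise 3 is O(not cease_operations ⊃ register_protocol); contrapositively O(not register_protocol ⊃ cease_operations). Since O(not register_protocol) holds, K gives O(cease_operations).
From O(cease_operations) and premise 10, O(cease_operations ⊃ not take_oath), we obtain O(not take_oath).
Premise 7 is O(not take_oath ⊃ pay_taxes); since O(not take_oath), deontic closure gives O(pay_taxes).
Applying K to premise 8 (O(pay_taxes ⊃ not stand_down)) and O(pay_taxes) yields O(not stand_down).
Premises 2, 5, 6, 9 do not contribute to this derivation.
So O(not stand_down) holds, i.e. F(stand_down). The claim follows.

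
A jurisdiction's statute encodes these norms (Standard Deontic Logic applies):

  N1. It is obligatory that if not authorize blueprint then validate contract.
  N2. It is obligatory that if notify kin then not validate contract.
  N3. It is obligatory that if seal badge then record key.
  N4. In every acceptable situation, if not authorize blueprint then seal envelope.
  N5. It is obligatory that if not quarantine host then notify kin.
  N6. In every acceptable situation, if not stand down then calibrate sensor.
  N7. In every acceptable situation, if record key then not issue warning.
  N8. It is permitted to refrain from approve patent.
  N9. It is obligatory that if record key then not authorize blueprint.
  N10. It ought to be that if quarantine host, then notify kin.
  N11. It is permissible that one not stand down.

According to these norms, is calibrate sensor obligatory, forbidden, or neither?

Neither

Premise 6 is O(¬stand_down → calibrate_sensor), but O(¬stand_down) is not derivable from the premises (the permission P(¬stand_down) asserts only ¬O(stand_down), not O(¬stand_down)), so it does not yield O(calibrate_sensor).
No premise or chain of K-axiom applications forces O(calibrate_sensor), and none forces O(¬calibrate_sensor). So calibrate_sensor is neither obligatory nor forbidden under these norms.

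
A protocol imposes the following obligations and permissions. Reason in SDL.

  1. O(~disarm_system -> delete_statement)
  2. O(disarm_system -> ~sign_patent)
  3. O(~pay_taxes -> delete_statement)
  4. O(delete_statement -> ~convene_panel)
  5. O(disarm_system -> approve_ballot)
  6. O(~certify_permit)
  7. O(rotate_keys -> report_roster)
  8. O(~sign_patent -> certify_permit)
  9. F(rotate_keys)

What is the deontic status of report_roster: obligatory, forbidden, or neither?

Premise 7 is O(rotate_keys -> report_roster), but O(rotate_keys) is not derivable from the premises, so it does not yield O(report_roster).
No premise or chain of K-axiom applications forces O(report_roster), and none forces O(~report_roster). So report_roster is neither obligatory nor forbidden under these norms.

Neither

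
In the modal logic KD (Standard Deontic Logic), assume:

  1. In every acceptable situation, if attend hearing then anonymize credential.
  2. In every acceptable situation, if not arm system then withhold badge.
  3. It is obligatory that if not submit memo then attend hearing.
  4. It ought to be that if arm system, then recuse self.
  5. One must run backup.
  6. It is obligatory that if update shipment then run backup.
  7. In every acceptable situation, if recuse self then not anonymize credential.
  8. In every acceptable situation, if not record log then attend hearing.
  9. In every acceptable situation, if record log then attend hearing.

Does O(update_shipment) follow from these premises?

Premise 6 is O(update_shipment → run_backup); even if O(run_backup) held, inferring O(update_shipment) would be affirming the consequent — invalid.
No other premise forces O(update_shipment). An ideal world satisfying every premise can still have update_shipment false, so O(update_shipment) is not derivable.

No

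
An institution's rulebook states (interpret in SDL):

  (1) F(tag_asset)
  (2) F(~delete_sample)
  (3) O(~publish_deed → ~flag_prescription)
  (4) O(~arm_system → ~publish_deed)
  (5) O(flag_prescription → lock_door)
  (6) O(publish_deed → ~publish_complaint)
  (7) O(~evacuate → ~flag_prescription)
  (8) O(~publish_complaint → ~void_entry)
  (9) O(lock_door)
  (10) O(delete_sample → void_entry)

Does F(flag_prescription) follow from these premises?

Yes

Premise 2, F(~delete_sample), is equivalent to O(delete_sample).
From O(delete_sample) and premise 10, O(delete_sample → void_entry), we obtain O(void_entry).
Premise 8, O(~publish_complaint → ~void_entry), contraposes to O(void_entry → publish_complaint); with O(void_entry) we get O(publish_complaint).
The contrapositive of premise 6 (O(publish_deed → ~publish_complaint)) is O(publish_complaint → ~publish_deed), and O(publish_complaint) is already established, so O(~publish_deed).
With premise 3, O(~publish_deed → ~flag_prescription), the K-axiom yields O(~flag_prescription).
Premises 1, 4, 5, 7, 9 do not contribute to this derivation.
So O(~flag_prescription) holds, i.e. F(flag_prescription). The claim follows.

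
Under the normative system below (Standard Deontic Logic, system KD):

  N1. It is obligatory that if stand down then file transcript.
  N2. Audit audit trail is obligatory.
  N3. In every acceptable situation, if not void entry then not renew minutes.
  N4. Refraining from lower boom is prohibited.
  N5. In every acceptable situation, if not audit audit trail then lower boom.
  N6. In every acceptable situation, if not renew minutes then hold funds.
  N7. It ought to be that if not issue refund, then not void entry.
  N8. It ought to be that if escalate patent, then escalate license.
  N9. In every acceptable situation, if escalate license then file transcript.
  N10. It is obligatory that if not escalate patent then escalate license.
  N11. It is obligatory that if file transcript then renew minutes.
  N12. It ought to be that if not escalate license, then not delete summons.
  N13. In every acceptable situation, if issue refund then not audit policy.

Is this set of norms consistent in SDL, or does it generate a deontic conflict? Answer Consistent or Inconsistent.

Consistent

Premise 5 is O(¬audit_audit_trail → lower_boom); even if O(lower_boom) held, inferring O(¬audit_audit_trail) would be affirming the consequent — invalid.
So O(¬audit_audit_trail) is not derivable, and the apparent clash with O(audit_audit_trail) does not arise.
A world satisfying every obligation exists (e.g. audit_audit_trail=true, audit_policy=false, delete_summons=false, escalate_license=true, escalate_patent=false, file_transcript=true, hold_funds=false, issue_refund=true, lower_boom=true, renew_minutes=true, stand_down=false, void_entry=true); no atom is both obligatory and forbidden, so the set is consistent.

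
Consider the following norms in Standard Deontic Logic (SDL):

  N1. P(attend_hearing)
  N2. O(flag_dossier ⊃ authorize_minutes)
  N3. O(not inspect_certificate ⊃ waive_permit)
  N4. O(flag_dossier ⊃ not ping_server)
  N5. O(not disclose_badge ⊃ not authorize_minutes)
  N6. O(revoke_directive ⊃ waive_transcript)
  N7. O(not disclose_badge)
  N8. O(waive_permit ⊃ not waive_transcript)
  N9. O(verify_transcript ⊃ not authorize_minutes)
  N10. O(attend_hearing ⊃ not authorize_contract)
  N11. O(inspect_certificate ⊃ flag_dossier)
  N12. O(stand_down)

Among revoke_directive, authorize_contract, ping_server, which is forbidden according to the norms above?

Premise 7 states O(not disclose_badge) outright.
Applying K to premise 5 (O(not disclose_badge ⊃ not authorize_minutes)) and O(not disclose_badge) yields O(not authorize_minutes).
Premise 2, O(flag_dossier ⊃ authorize_minutes), contraposes to O(not authorize_minutes ⊃ not flag_dossier); with O(not authorize_minutes) we get O(not flag_dossier).
Premise 11 is O(inspect_certificate ⊃ flag_dossier); contrapositively O(not flag_dossier ⊃ not inspect_certificate). Since O(not flag_dossier) holds, K gives O(not inspect_certificate).
With premise 3, O(not inspect_certificate ⊃ waive_permit), the K-axiom yields O(waive_permit).
Applying K to premise 8 (O(waive_permit ⊃ not waive_transcript)) and O(waive_permit) yields O(not waive_transcript).
The contrapositive of premise 6 (O(revoke_directive ⊃ waive_transcript)) is O(not waive_transcript ⊃ not revoke_directive), and O(not waive_transcript) is already established, so O(not revoke_directive).
So O(not revoke_directive) holds, i.e. revoke_directive is forbidden. None of the other listed options is forbidden under the premises.

revoke_directive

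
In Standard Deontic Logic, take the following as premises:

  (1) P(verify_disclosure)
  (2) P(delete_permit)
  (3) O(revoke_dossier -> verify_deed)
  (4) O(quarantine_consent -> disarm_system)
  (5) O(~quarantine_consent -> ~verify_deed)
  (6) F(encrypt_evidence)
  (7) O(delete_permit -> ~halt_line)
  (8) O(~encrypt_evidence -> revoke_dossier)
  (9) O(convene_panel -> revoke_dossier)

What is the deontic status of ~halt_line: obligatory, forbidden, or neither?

Premise 7 is O(delete_permit -> ~halt_line), but O(delete_permit) is not derivable from the premises (the permission P(delete_permit) asserts only ~O(~delete_permit), not O(delete_permit)), so it does not yield O(~halt_line).
No premise or chain of K-axiom applications forces O(~halt_line), and none forces O(halt_line). So ~halt_line is neither obligatory nor forbidden under these norms.

Neither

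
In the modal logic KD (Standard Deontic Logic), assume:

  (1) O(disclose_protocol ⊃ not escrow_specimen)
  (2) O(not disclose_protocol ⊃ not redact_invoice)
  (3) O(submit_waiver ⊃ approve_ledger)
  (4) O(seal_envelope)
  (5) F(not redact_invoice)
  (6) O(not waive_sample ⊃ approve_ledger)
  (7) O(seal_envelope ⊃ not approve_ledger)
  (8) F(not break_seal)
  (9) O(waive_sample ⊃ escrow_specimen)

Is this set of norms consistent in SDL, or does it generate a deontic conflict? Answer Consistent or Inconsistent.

Inconsistent

F(not redact_invoice) at premise 5 means O(redact_invoice).
Premise 2, O(not disclose_protocol ⊃ not redact_invoice), contraposes to O(redact_invoice ⊃ disclose_protocol); with O(redact_invoice) we get O(disclose_protocol).
From O(disclose_protocol) and premise 1, O(disclose_protocol ⊃ not escrow_specimen), we obtain O(not escrow_specimen).
Premise 9, O(waive_sample ⊃ escrow_specimen), contraposes to O(not escrow_specimen ⊃ not waive_sample); with O(not escrow_specimen) we get O(not waive_sample).
Premise 6 is O(not waive_sample ⊃ approve_ledger); since O(not waive_sample), deontic closure gives O(approve_ledger).
The contrapositive of premise 7 (O(seal_envelope ⊃ not approve_ledger)) is O(approve_ledger ⊃ not seal_envelope), and O(approve_ledger) is already established, so O(not seal_envelope).
But premise 4 directly asserts O(seal_envelope).
We now have both O(not seal_envelope) and O(seal_envelope) — seal_envelope is simultaneously obligatory and forbidden, violating the D-axiom.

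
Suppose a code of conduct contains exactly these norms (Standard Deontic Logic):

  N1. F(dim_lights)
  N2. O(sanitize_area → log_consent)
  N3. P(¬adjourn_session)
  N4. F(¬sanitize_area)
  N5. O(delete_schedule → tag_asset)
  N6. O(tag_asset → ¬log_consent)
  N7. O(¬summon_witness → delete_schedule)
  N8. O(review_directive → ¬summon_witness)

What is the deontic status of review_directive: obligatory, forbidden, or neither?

Premise 4 is F(¬sanitize_area), i.e. O(sanitize_area).
From O(sanitize_area) and premise 2, O(sanitize_area → log_consent), we obtain O(log_consent).
Premise 6, O(tag_asset → ¬log_consent), contraposes to O(log_consent → ¬tag_asset); with O(log_consent) we get O(¬tag_asset).
Premise 5, O(delete_schedule → tag_asset), contraposes to O(¬tag_asset → ¬delete_schedule); with O(¬tag_asset) we get O(¬delete_schedule).
Premise 7, O(¬summon_witness → delete_schedule), contraposes to O(¬delete_schedule → summon_witness); with O(¬delete_schedule) we get O(summon_witness).
Premise 8, O(review_directive → ¬summon_witness), contraposes to O(summon_witness → ¬review_directive); with O(summon_witness) we get O(¬review_directive).
Premises 1, 3 do not contribute to this derivation.
Thus O(¬review_directive), which is F(review_directive): review_directive is forbidden.

Forbidden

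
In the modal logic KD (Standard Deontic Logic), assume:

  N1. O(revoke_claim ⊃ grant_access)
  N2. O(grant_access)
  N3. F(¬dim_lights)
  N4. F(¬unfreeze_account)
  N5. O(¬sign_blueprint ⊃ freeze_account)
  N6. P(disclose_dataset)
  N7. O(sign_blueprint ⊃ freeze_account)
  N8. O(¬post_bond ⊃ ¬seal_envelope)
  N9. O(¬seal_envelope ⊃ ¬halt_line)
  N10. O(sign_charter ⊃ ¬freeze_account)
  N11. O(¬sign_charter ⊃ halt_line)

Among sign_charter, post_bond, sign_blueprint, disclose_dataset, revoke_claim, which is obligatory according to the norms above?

By case analysis on ¬sign_blueprint: premise 5 gives O(¬sign_blueprint ⊃ freeze_account) and premise 7 gives O(sign_blueprint ⊃ freeze_account), so O(freeze_account) either way.
Premise 10, O(sign_charter ⊃ ¬freeze_account), contraposes to O(freeze_account ⊃ ¬sign_charter); with O(freeze_account) we get O(¬sign_charter).
Applying K to premise 11 (O(¬sign_charter ⊃ halt_line)) and O(¬sign_charter) yields O(halt_line).
The contrapositive of premise 9 (O(¬seal_envelope ⊃ ¬halt_line)) is O(halt_line ⊃ seal_envelope), and O(halt_line) is already established, so O(seal_envelope).
The contrapositive of premise 8 (O(¬post_bond ⊃ ¬seal_envelope)) is O(seal_envelope ⊃ post_bond), and O(seal_envelope) is already established, so O(post_bond).
So O(post_bond) holds — post_bond is obligatory. None of the other listed options is made obligatory by any chain of premises.

post_bond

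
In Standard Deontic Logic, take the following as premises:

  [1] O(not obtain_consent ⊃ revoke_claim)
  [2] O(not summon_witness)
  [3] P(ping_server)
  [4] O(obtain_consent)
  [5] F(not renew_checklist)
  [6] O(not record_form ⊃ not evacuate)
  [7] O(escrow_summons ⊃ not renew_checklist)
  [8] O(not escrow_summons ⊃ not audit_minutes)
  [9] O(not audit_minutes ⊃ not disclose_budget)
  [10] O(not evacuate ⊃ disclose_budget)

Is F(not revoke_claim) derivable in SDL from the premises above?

Premise 1 is O(not obtain_consent ⊃ revoke_claim), but O(not obtain_consent) is not derivable from the premises, so it does not yield O(revoke_claim).
No other premise forces O(revoke_claim). An ideal world satisfying every premise can still have not revoke_claim true, so F(not revoke_claim) is not derivable.

No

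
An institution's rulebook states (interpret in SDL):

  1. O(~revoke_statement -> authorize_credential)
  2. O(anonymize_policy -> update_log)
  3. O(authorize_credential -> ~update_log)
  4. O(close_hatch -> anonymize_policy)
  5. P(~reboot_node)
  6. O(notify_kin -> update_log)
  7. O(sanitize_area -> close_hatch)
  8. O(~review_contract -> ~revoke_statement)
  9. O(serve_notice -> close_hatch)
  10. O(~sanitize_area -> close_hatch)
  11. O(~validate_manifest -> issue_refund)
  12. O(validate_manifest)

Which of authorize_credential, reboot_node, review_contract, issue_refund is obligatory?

By case analysis on sanitize_area: premise 7 gives O(sanitize_area -> close_hatch) and premise 10 gives O(~sanitize_area -> close_hatch), so O(close_hatch) either way.
Applying K to premise 4 (O(close_hatch -> anonymize_policy)) and O(close_hatch) yields O(anonymize_policy).
Premise 2 is O(anonymize_policy -> update_log); since O(anonymize_policy), deontic closure gives O(update_log).
Premise 3, O(authorize_credential -> ~update_log), contraposes to O(update_log -> ~authorize_credential); with O(update_log) we get O(~authorize_credential).
The contrapositive of premise 1 (O(~revoke_statement -> authorize_credential)) is O(~authorize_credential -> revoke_statement), and O(~authorize_credential) is already established, so O(revoke_statement).
The contrapositive of premise 8 (O(~review_contract -> ~revoke_statement)) is O(revoke_statement -> review_contract), and O(revoke_statement) is already established, so O(review_contract).
So O(review_contract) holds — review_contract is obligatory. None of the other listed options is made obligatory by any chain of premises.

review_contract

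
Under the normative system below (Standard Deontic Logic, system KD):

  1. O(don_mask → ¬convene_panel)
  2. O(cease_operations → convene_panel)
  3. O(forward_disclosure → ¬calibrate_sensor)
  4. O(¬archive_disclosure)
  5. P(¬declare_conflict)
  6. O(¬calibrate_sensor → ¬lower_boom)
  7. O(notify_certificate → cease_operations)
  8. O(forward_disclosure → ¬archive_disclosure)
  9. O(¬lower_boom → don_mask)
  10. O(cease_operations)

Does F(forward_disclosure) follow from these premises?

Premise 10 gives O(cease_operations).
Premise 2 is O(cease_operations → convene_panel); since O(cease_operations), deontic closure gives O(convene_panel).
Premise 1 is O(don_mask → ¬convene_panel); contrapositively O(convene_panel → ¬don_mask). Since O(convene_panel) holds, K gives O(¬don_mask).
Premise 9 is O(¬lower_boom → don_mask); contrapositively O(¬don_mask → lower_boom). Since O(¬don_mask) holds, K gives O(lower_boom).
Premise 6, O(¬calibrate_sensor → ¬lower_boom), contraposes to O(lower_boom → calibrate_sensor); with O(lower_boom) we get O(calibrate_sensor).
Premise 3 is O(forward_disclosure → ¬calibrate_sensor); contrapositively O(calibrate_sensor → ¬forward_disclosure). Since O(calibrate_sensor) holds, K gives O(¬forward_disclosure).
Premises 4, 5, 7, 8 do not contribute to this derivation.
So O(¬forward_disclosure) holds, i.e. F(forward_disclosure). The claim follows.

Yes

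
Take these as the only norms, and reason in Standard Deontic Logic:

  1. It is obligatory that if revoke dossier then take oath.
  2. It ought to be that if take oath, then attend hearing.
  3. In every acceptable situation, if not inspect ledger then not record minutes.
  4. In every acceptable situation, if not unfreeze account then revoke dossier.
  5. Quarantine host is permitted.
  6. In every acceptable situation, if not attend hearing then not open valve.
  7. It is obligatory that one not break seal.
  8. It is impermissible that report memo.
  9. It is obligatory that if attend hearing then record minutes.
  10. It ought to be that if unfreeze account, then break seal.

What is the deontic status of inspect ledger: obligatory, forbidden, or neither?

From premise 7 we have O(¬break_seal).
The contrapositive of premise 10 (O(unfreeze_account → break_seal)) is O(¬break_seal → ¬unfreeze_account), and O(¬break_seal) is already established, so O(¬unfreeze_account).
Applying K to premise 4 (O(¬unfreeze_account → revoke_dossier)) and O(¬unfreeze_account) yields O(revoke_dossier).
Premise 1 is O(revoke_dossier → take_oath); since O(revoke_dossier), deontic closure gives O(take_oath).
With premise 2, O(take_oath → attend_hearing), the K-axiom yields O(attend_hearing).
Applying K to premise 9 (O(attend_hearing → record_minutes)) and O(attend_hearing) yields O(record_minutes).
The contrapositive of premise 3 (O(¬inspect_ledger → ¬record_minutes)) is O(record_minutes → inspect_ledger), and O(record_minutes) is already established, so O(inspect_ledger).
Premises 5, 6, 8 do not contribute to this derivation.
Hence inspect_ledger is obligatory.

Obligatory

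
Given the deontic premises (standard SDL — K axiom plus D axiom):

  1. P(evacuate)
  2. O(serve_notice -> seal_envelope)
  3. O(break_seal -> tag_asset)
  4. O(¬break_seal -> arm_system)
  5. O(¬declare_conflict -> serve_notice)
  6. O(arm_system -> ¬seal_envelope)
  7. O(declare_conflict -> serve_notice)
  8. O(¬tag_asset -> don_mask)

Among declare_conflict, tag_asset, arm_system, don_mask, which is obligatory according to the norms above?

Premises 7 and 5 cover both cases: O(declare_conflict -> serve_notice) and O(¬declare_conflict -> serve_notice). Since declare_conflict ∨ ¬declare_conflict is a tautology, O(serve_notice) follows.
From O(serve_notice) and premise 2, O(serve_notice -> seal_envelope), we obtain O(seal_envelope).
Premise 6, O(arm_system -> ¬seal_envelope), contraposes to O(seal_envelope -> ¬arm_system); with O(seal_envelope) we get O(¬arm_system).
Premise 4, O(¬break_seal -> arm_system), contraposes to O(¬arm_system -> break_seal); with O(¬arm_system) we get O(break_seal).
From O(break_seal) and premise 3, O(break_seal -> tag_asset), we obtain O(tag_asset).
So O(tag_asset) holds — tag_asset is obligatory. None of the other listed options is made obligatory by any chain of premises.

tag_asset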